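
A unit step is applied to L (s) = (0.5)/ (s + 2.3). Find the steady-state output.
FVT: lim_{t→∞} y(t) = lim_{s→0} s*Y(s) where Y(s) = L(s)/s.
= lim_{s→0} L(s) = L(0) = num(0)/den(0) = 0.5/2.3 = 0.2174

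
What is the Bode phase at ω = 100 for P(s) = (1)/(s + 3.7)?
Substitute s = j*100: P(j100) = 0.000369494 - 0.00998633j.
∠P(j100) = atan2(Im, Re) = atan2(-0.00998633, 0.000369494) = -87.88°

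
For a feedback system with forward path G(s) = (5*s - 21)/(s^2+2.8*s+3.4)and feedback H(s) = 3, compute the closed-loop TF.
Closed-loop T = G/(1+GH).
Numerator: G_num * H_den = 5*s - 21.
Denominator: G_den * H_den + G_num * H_num = (s^2 + 2.8*s + 3.4) + (15*s - 63) = s^2 + 17.8*s - 59.6.
T(s) = (5*s - 21)/(s^2 + 17.8*s - 59.6)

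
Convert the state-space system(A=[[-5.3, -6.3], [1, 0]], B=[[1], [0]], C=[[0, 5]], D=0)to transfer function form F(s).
F(s) = C(sI - A)⁻¹B + D.
Characteristic polynomial det(sI - A) = s^2 + 5.3*s + 6.3.
Numerator from C·adj(sI-A)·B + D·det(sI-A) = 5.
F(s) = (5)/(s^2 + 5.3*s + 6.3)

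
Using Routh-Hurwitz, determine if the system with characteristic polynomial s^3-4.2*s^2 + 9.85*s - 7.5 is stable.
Routh array:
s^3: [1, 9.85]; s^2: [-4.2, -7.5]; s^1: [8.06429]; s^0: [-7.5]
First column: [1, -4.2, 8.06429, -7.5]. Sign changes = 3.
No, unstable (3 RHP root(s))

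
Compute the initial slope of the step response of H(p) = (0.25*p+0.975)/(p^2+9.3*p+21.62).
IVT: y'(0⁺) = lim_{p→∞} p²·Y(p) = lim_{p→∞} p·H(p).
deg(num) = 1, deg(den) = 2, relative degree = 1, so p·H(p) → (leading num)/(leading den) = 0.25/1 = 0.25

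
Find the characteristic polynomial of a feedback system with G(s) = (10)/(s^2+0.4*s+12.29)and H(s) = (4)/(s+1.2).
Characteristic poly = G_den * H_den + G_num * H_num = (s^3 + 1.6*s^2 + 12.77*s + 14.748) + (40) = s^3 + 1.6*s^2 + 12.77*s + 54.748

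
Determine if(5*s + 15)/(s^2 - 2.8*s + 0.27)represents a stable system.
Denominator: s^2 - 2.8*s + 0.27 = (s - 2.7)(s - 0.1). Poles: 0.1, 2.7. All Re(p)<0: No (unstable)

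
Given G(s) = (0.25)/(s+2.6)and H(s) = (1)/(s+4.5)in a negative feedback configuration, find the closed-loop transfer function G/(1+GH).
Closed-loop T = G/(1+GH).
Numerator: G_num * H_den = 0.25*s + 1.125.
Denominator: G_den * H_den + G_num * H_num = (s^2 + 7.1*s + 11.7) + (0.25) = s^2 + 7.1*s + 11.95.
T(s) = (0.25*s + 1.125)/(s^2 + 7.1*s + 11.95)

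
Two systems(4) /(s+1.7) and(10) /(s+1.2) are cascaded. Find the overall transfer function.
Series: H = H₁ · H₂ = (n₁·n₂)/(d₁·d₂).
Num: n₁·n₂ = 40. Den: d₁·d₂ = s^2 + 2.9*s + 2.04.
H(s) = (40)/(s^2 + 2.9*s + 2.04)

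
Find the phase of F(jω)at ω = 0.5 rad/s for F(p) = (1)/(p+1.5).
Substitute p = j*0.5: F(j0.5) = 0.6 - 0.2j.
∠F(j0.5) = atan2(Im, Re) = atan2(-0.2, 0.6) = -18.43°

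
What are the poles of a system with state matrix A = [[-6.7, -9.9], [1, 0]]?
Eigenvalues solve det(λI - A) = 0.
Characteristic polynomial: λ^2 + 6.7*λ + 9.9 = 0.
Factor: (λ + 4.5)(λ + 2.2) = 0.
Roots: -2.2, -4.5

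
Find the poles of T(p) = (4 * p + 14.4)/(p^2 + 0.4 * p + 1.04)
Set denominator = 0: p^2 + 0.4*p + 1.04 = 0 → Poles: -0.2 + 1j, -0.2 - 1j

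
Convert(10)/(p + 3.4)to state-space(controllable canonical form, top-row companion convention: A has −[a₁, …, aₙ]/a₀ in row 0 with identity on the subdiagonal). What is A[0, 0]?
Reachable canonical form for den = p + 3.4: top row of A = -[a₁,a₂,...,aₙ]/a₀, ones on the subdiagonal, zeros elsewhere.
A = [[-3.4]].
A[0,0] = -3.4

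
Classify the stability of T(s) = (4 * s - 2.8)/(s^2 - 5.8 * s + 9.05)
Denominator: s^2 - 5.8*s + 9.05. Poles: 2.9 + 0.8j, 2.9 - 0.8j. Unstable (2 pole(s) in RHP)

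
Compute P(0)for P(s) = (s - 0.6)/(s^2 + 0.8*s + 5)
DC gain = P(0) = num(0)/den(0) = -0.6/5 = -0.12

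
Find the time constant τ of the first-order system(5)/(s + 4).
First-order system: τ = -1/pole. Pole = -4. τ = -1/(-4) = 0.25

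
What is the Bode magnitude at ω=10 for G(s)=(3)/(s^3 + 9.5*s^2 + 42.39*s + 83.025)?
Substitute s = j*10: G(j10) = -0.0024004 + 0.00159505j.
|G(j10)| = sqrt(Re² + Im²) = 0.002882.
20*log₁₀(0.002882) = -50.81 dB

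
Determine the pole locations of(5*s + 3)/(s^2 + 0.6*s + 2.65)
Set denominator = 0: s^2 + 0.6*s + 2.65 = 0 → Poles: -0.3 + 1.6j, -0.3 - 1.6j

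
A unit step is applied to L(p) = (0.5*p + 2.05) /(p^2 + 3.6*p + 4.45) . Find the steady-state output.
FVT: lim_{t→∞} y(t) = lim_{p→0} p*Y(p) where Y(p) = L(p)/p.
= lim_{p→0} L(p) = L(0) = num(0)/den(0) = 2.05/4.45 = 0.4607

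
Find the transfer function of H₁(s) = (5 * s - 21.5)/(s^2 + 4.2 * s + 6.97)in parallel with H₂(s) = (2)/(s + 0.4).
Parallel: H = H₁ + H₂ = (n₁·d₂ + n₂·d₁)/(d₁·d₂).
n₁·d₂ = 5*s^2 - 19.5*s - 8.6. n₂·d₁ = 2*s^2 + 8.4*s + 13.94. Sum = 7*s^2 - 11.1*s + 5.34. d₁·d₂ = s^3 + 4.6*s^2 + 8.65*s + 2.788.
H(s) = (7*s^2 - 11.1*s + 5.34)/(s^3 + 4.6*s^2 + 8.65*s + 2.788)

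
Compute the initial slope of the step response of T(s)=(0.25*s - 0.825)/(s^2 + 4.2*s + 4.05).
IVT: y'(0⁺) = lim_{s→∞} s²·Y(s) = lim_{s→∞} s·T(s).
deg(num) = 1, deg(den) = 2, relative degree = 1, so s·T(s) → (leading num)/(leading den) = 0.25/1 = 0.25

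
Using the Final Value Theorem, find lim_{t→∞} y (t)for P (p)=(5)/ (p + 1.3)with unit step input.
FVT: lim_{t→∞} y(t) = lim_{p→0} p*Y(p) where Y(p) = P(p)/p.
= lim_{p→0} P(p) = P(0) = num(0)/den(0) = 5/1.3 = 3.846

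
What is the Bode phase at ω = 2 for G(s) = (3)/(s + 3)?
Substitute s = j*2: G(j2) = 0.692308 - 0.461538j.
∠G(j2) = atan2(Im, Re) = atan2(-0.461538, 0.692308) = -33.69°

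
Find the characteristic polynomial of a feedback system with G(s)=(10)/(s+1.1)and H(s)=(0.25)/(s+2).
Characteristic poly = G_den * H_den + G_num * H_num = (s^2 + 3.1*s + 2.2) + (2.5) = s^2 + 3.1*s + 4.7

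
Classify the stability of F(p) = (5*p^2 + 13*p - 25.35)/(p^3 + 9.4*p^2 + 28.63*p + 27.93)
Denominator: p^3 + 9.4*p^2 + 28.63*p + 27.93 = (p + 2.1)(p + 3.8)(p + 3.5). Poles: -2.1, -3.5, -3.8. Stable (all poles in LHP)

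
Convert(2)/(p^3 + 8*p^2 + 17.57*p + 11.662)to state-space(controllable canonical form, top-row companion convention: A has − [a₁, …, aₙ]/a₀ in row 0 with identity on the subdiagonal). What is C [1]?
Reachable canonical form: C = numerator coefficients (right-aligned, zero-padded to length n).
num = 2, C = [[0, 0, 2]].
C[1] = 0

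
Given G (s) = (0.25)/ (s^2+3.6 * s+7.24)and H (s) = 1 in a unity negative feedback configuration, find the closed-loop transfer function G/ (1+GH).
Closed-loop T = G/(1+GH).
Numerator: G_num * H_den = 0.25.
Denominator: G_den * H_den + G_num * H_num = (s^2 + 3.6*s + 7.24) + (0.25) = s^2 + 3.6*s + 7.49.
T(s) = (0.25)/(s^2 + 3.6*s + 7.49)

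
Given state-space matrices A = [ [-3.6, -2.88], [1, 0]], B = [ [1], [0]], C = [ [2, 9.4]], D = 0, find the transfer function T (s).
T(s) = C(sI - A)⁻¹B + D.
Characteristic polynomial det(sI - A) = s^2 + 3.6*s + 2.88.
Numerator from C·adj(sI-A)·B + D·det(sI-A) = 2*s + 9.4.
T(s) = (2*s + 9.4)/(s^2 + 3.6*s + 2.88)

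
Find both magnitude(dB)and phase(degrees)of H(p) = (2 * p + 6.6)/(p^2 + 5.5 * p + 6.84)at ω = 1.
Substitute p = j*1: H(j1) = 0.769848 - 0.382562j.
|H| = 20*log₁₀(sqrt(Re²+Im²)) = -1.31 dB.
∠H = atan2(Im, Re) = -26.42°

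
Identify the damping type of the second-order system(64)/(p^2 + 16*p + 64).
Standard form: ωn²/(p²+2ζωn·p+ωn²) gives ωn=8, ζ=1.
Critically damped (ζ = 1)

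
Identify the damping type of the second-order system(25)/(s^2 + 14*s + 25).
Standard form: ωn²/(s²+2ζωn·s+ωn²) gives ωn=5, ζ=1.4.
Overdamped (ζ = 1.4 > 1)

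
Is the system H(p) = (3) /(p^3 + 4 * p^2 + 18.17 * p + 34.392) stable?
Denominator: p^3 + 4*p^2 + 18.17*p + 34.392 = (p + 2.4)(p^2 + 1.6*p + 14.33). Poles: -0.8 + 3.7j, -0.8 - 3.7j, -2.4. All Re(p)<0: Yes (stable)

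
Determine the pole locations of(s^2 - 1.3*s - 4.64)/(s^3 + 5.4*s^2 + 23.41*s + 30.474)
Set denominator = 0: s^3 + 5.4*s^2 + 23.41*s + 30.474 = (s + 1.8)(s^2 + 3.6*s + 16.93) = 0 → Poles: -1.8, -1.8 + 3.7j, -1.8 - 3.7j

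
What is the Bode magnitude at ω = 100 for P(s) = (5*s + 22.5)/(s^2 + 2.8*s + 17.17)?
Substitute s = j*100: P(j100) = -0.000848382 - 0.0501098j.
|P(j100)| = sqrt(Re² + Im²) = 0.05012.
20*log₁₀(0.05012) = -26.00 dB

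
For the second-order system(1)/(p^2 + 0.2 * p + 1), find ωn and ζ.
Standard form: ωn²/(p²+2ζωn·p+ωn²).
const=1=ωn² → ωn=1, p coeff=0.2=2ζωn → ζ=0.1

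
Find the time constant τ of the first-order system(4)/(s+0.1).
First-order system: τ = -1/pole. Pole = -0.1. τ = -1/(-0.1) = 10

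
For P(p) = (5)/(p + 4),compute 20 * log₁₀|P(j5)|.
Substitute p = j*5: P(j5) = 0.487805 - 0.609756j.
|P(j5)| = sqrt(Re² + Im²) = 0.7809.
20*log₁₀(0.7809) = -2.15 dB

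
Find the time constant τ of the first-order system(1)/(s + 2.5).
First-order system: τ = -1/pole. Pole = -2.5. τ = -1/(-2.5) = 0.4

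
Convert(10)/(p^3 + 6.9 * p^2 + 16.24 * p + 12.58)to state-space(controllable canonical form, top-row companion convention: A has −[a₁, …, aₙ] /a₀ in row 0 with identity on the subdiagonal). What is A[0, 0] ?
Reachable canonical form for den = p^3 + 6.9*p^2 + 16.24*p + 12.58: top row of A = -[a₁,a₂,...,aₙ]/a₀, ones on the subdiagonal, zeros elsewhere.
A = [[-6.9, -16.24, -12.58], [1, 0, 0], [0, 1, 0]].
A[0,0] = -6.9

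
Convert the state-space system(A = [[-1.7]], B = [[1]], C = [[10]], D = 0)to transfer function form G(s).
G(s) = C(sI - A)⁻¹B + D.
Characteristic polynomial det(sI - A) = s + 1.7.
Numerator from C·adj(sI-A)·B + D·det(sI-A) = 10.
G(s) = (10)/(s + 1.7)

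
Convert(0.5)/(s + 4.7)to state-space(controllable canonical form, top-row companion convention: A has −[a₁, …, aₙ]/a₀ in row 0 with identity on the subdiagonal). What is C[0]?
Reachable canonical form: C = numerator coefficients (right-aligned, zero-padded to length n).
num = 0.5, C = [[0.5]].
C[0] = 0.5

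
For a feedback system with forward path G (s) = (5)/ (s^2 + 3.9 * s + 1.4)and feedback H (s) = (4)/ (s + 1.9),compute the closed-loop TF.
Closed-loop T = G/(1+GH).
Numerator: G_num * H_den = 5*s + 9.5.
Denominator: G_den * H_den + G_num * H_num = (s^3 + 5.8*s^2 + 8.81*s + 2.66) + (20) = s^3 + 5.8*s^2 + 8.81*s + 22.66.
T(s) = (5*s + 9.5)/(s^3 + 5.8*s^2 + 8.81*s + 22.66)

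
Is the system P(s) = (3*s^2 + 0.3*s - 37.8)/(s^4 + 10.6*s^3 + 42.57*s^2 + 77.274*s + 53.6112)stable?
Denominator: s^4 + 10.6*s^3 + 42.57*s^2 + 77.274*s + 53.6112 = (s + 3.4)(s + 2.4)(s^2 + 4.8*s + 6.57). Poles: -2.4, -2.4 + 0.9j, -2.4 - 0.9j, -3.4. All Re(p)<0: Yes (stable)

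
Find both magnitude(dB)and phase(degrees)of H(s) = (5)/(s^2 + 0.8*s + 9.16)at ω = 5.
Substitute s = j*5: H(j5) = -0.296734 - 0.0749329j.
|H| = 20*log₁₀(sqrt(Re²+Im²)) = -10.28 dB.
∠H = atan2(Im, Re) = -165.83°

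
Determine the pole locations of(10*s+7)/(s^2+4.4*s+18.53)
Set denominator = 0: s^2 + 4.4*s + 18.53 = 0 → Poles: -2.2 + 3.7j, -2.2 - 3.7j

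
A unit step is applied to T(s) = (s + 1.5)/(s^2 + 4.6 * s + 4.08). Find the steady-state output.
FVT: lim_{t→∞} y(t) = lim_{s→0} s*Y(s) where Y(s) = T(s)/s.
= lim_{s→0} T(s) = T(0) = num(0)/den(0) = 1.5/4.08 = 0.3676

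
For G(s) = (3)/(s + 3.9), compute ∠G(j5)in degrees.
Substitute s = j*5: G(j5) = 0.290972 - 0.373042j.
∠G(j5) = atan2(Im, Re) = atan2(-0.373042, 0.290972) = -52.05°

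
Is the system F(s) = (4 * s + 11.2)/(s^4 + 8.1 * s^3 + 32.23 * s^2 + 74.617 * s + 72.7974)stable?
Denominator: s^4 + 8.1*s^3 + 32.23*s^2 + 74.617*s + 72.7974 = (s + 2.7)(s + 2.6)(s^2 + 2.8*s + 10.37). Poles: -1.4 + 2.9j, -1.4 - 2.9j, -2.6, -2.7. All Re(p)<0: Yes (stable)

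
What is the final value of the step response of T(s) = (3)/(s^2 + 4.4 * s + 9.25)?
FVT: lim_{t→∞} y(t) = lim_{s→0} s*Y(s) where Y(s) = T(s)/s.
= lim_{s→0} T(s) = T(0) = num(0)/den(0) = 3/9.25 = 0.3243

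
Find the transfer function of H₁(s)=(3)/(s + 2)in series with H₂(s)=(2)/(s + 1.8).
Series: H = H₁ · H₂ = (n₁·n₂)/(d₁·d₂).
Num: n₁·n₂ = 6. Den: d₁·d₂ = s^2 + 3.8*s + 3.6.
H(s) = (6)/(s^2 + 3.8*s + 3.6)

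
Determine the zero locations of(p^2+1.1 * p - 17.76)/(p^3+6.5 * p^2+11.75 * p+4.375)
Set numerator = 0: p^2 + 1.1*p - 17.76 = (p + 4.8)(p - 3.7) = 0 → Zeros: -4.8, 3.7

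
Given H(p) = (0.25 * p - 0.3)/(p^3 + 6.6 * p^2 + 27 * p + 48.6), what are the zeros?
Set numerator = 0: 0.25*p - 0.3 = 0 → Zeros: 1.2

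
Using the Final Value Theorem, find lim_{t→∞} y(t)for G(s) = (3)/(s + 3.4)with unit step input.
FVT: lim_{t→∞} y(t) = lim_{s→0} s*Y(s) where Y(s) = G(s)/s.
= lim_{s→0} G(s) = G(0) = num(0)/den(0) = 3/3.4 = 0.8824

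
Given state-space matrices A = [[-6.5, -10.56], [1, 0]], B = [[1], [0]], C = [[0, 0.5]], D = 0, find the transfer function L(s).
L(s) = C(sI - A)⁻¹B + D.
Characteristic polynomial det(sI - A) = s^2 + 6.5*s + 10.56.
Numerator from C·adj(sI-A)·B + D·det(sI-A) = 0.5.
L(s) = (0.5)/(s^2 + 6.5*s + 10.56)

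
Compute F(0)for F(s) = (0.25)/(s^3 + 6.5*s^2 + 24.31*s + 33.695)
DC gain = F(0) = num(0)/den(0) = 0.25/33.695 = 0.007419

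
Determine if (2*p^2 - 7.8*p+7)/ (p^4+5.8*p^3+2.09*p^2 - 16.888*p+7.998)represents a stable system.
Denominator: p^4 + 5.8*p^3 + 2.09*p^2 - 16.888*p + 7.998 = (p - 0.6)(p + 3.1)(p + 4.3)(p - 1). Poles: -3.1, -4.3, 0.6, 1. All Re(p)<0: No (unstable)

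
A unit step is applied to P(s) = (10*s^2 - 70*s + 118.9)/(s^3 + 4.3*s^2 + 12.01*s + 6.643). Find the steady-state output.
FVT: lim_{t→∞} y(t) = lim_{s→0} s*Y(s) where Y(s) = P(s)/s.
= lim_{s→0} P(s) = P(0) = num(0)/den(0) = 118.9/6.643 = 17.9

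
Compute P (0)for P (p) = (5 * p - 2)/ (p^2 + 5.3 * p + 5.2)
DC gain = P(0) = num(0)/den(0) = -2/5.2 = -0.3846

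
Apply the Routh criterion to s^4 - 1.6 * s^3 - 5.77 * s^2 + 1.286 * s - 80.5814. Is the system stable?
Routh array:
s^4: [1, -5.77, -80.5814]; s^3: [-1.6, 1.286]; s^2: [-4.96625, -80.5814]; s^1: [27.2473]; s^0: [-80.5814]
First column: [1, -1.6, -4.96625, 27.2473, -80.5814]. Sign changes = 3.
No, unstable (3 RHP root(s))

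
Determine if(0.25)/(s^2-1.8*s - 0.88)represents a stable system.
Denominator: s^2 - 1.8*s - 0.88 = (s - 2.2)(s + 0.4). Poles: -0.4, 2.2. All Re(p)<0: No (unstable)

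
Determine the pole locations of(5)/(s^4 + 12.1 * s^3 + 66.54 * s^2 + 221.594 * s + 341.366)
Set denominator = 0: s^4 + 12.1*s^3 + 66.54*s^2 + 221.594*s + 341.366 = (s + 4.1)(s + 4.6)(s^2 + 3.4*s + 18.1) = 0 → Poles: -1.7 + 3.9j, -1.7 - 3.9j, -4.1, -4.6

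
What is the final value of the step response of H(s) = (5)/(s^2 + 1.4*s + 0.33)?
FVT: lim_{t→∞} y(t) = lim_{s→0} s*Y(s) where Y(s) = H(s)/s.
= lim_{s→0} H(s) = H(0) = num(0)/den(0) = 5/0.33 = 15.15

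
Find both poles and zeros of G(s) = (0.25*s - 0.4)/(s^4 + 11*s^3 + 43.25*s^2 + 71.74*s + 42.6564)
Set denominator = 0: s^4 + 11*s^3 + 43.25*s^2 + 71.74*s + 42.6564 = (s + 3.4)(s + 1.8)(s + 4.1)(s + 1.7) = 0 → Poles: -1.7, -1.8, -3.4, -4.1
Set numerator = 0: 0.25*s - 0.4 = 0 → Zeros: 1.6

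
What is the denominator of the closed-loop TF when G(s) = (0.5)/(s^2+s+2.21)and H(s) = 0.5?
Characteristic poly = G_den * H_den + G_num * H_num = (s^2 + s + 2.21) + (0.25) = s^2 + s + 2.46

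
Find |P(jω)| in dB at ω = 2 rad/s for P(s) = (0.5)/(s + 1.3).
Substitute s = j*2: P(j2) = 0.114236 - 0.175747j.
|P(j2)| = sqrt(Re² + Im²) = 0.2096.
20*log₁₀(0.2096) = -13.57 dB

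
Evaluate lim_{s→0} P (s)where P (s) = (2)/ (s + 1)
DC gain = P(0) = num(0)/den(0) = 2/1 = 2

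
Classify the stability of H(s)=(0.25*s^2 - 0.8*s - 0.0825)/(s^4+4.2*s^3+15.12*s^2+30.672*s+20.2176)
Denominator: s^4 + 4.2*s^3 + 15.12*s^2 + 30.672*s + 20.2176 = (s + 1.8)(s + 1.2)(s^2 + 1.2*s + 9.36). Poles: -0.6 + 3j, -0.6 - 3j, -1.2, -1.8. Stable (all poles in LHP)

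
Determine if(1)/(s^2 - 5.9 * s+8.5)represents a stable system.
Denominator: s^2 - 5.9*s + 8.5 = (s - 2.5)(s - 3.4). Poles: 2.5, 3.4. All Re(p)<0: No (unstable)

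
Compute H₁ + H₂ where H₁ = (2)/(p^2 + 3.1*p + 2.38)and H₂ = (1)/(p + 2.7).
Parallel: H = H₁ + H₂ = (n₁·d₂ + n₂·d₁)/(d₁·d₂).
n₁·d₂ = 2*p + 5.4. n₂·d₁ = p^2 + 3.1*p + 2.38. Sum = p^2 + 5.1*p + 7.78. d₁·d₂ = p^3 + 5.8*p^2 + 10.75*p + 6.426.
H(p) = (p^2 + 5.1*p + 7.78)/(p^3 + 5.8*p^2 + 10.75*p + 6.426)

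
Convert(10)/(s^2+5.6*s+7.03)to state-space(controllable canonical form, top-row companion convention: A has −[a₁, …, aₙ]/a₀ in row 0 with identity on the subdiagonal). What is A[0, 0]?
Reachable canonical form for den = s^2 + 5.6*s + 7.03: top row of A = -[a₁,a₂,...,aₙ]/a₀, ones on the subdiagonal, zeros elsewhere.
A = [[-5.6, -7.03], [1, 0]].
A[0,0] = -5.6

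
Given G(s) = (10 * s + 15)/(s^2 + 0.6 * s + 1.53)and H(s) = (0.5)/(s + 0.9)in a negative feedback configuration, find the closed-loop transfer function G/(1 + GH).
Closed-loop T = G/(1+GH).
Numerator: G_num * H_den = 10*s^2 + 24*s + 13.5.
Denominator: G_den * H_den + G_num * H_num = (s^3 + 1.5*s^2 + 2.07*s + 1.377) + (5*s + 7.5) = s^3 + 1.5*s^2 + 7.07*s + 8.877.
T(s) = (10*s^2 + 24*s + 13.5)/(s^3 + 1.5*s^2 + 7.07*s + 8.877)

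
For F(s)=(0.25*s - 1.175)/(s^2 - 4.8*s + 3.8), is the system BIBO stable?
Denominator: s^2 - 4.8*s + 3.8 = (s - 3.8)(s - 1). Poles: 1, 3.8. All Re(p)<0: No (unstable)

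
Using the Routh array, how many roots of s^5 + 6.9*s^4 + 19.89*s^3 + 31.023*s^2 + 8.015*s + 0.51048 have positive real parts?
Routh array:
s^5: [1, 19.89, 8.015]; s^4: [6.9, 31.023, 0.51048]; s^3: [15.3939, 7.94102]; s^2: [27.4636, 0.51048]; s^1: [7.65488]; s^0: [0.51048]
First column: [1, 6.9, 15.3939, 27.4636, 7.65488, 0.51048]. Sign changes = RHP roots = 0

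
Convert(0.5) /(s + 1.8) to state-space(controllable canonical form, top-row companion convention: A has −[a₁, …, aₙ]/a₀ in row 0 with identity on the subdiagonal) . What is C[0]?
Reachable canonical form: C = numerator coefficients (right-aligned, zero-padded to length n).
num = 0.5, C = [[0.5]].
C[0] = 0.5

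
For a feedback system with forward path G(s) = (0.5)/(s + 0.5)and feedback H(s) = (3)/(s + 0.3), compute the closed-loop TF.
Closed-loop T = G/(1+GH).
Numerator: G_num * H_den = 0.5*s + 0.15.
Denominator: G_den * H_den + G_num * H_num = (s^2 + 0.8*s + 0.15) + (1.5) = s^2 + 0.8*s + 1.65.
T(s) = (0.5*s + 0.15)/(s^2 + 0.8*s + 1.65)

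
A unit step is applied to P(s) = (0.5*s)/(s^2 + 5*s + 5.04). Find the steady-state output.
FVT: lim_{t→∞} y(t) = lim_{s→0} s*Y(s) where Y(s) = P(s)/s.
= lim_{s→0} P(s) = P(0) = num(0)/den(0) = 0/5.04 = 0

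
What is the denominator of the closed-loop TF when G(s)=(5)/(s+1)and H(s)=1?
Characteristic poly = G_den * H_den + G_num * H_num = (s + 1) + (5) = s + 6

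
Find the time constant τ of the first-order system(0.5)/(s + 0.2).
First-order system: τ = -1/pole. Pole = -0.2. τ = -1/(-0.2) = 5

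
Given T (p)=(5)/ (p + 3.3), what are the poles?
Set denominator = 0: p + 3.3 = 0 → Poles: -3.3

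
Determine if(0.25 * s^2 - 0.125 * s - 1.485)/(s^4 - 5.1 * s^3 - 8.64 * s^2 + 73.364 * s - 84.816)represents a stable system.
Denominator: s^4 - 5.1*s^3 - 8.64*s^2 + 73.364*s - 84.816 = (s - 3.1)(s - 1.8)(s - 4)(s + 3.8). Poles: -3.8, 1.8, 3.1, 4. All Re(p)<0: No (unstable)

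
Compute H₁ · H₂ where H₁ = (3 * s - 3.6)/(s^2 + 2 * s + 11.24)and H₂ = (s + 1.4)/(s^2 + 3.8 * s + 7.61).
Series: H = H₁ · H₂ = (n₁·n₂)/(d₁·d₂).
Num: n₁·n₂ = 3*s^2 + 0.6*s - 5.04. Den: d₁·d₂ = s^4 + 5.8*s^3 + 26.45*s^2 + 57.932*s + 85.5364.
H(s) = (3*s^2 + 0.6*s - 5.04)/(s^4 + 5.8*s^3 + 26.45*s^2 + 57.932*s + 85.5364)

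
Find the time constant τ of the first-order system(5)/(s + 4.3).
First-order system: τ = -1/pole. Pole = -4.3. τ = -1/(-4.3) = 0.2326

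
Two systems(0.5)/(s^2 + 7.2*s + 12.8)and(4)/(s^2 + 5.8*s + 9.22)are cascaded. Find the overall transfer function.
Series: H = H₁ · H₂ = (n₁·n₂)/(d₁·d₂).
Num: n₁·n₂ = 2. Den: d₁·d₂ = s^4 + 13*s^3 + 63.78*s^2 + 140.624*s + 118.016.
H(s) = (2)/(s^4 + 13*s^3 + 63.78*s^2 + 140.624*s + 118.016)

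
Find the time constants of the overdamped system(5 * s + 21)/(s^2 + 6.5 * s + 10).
Overdamped: real poles at -4, -2.5. τ = -1/pole → τ₁ = 0.25, τ₂ = 0.4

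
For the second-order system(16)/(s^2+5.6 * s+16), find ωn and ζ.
Standard form: ωn²/(s²+2ζωn·s+ωn²).
const=16=ωn² → ωn=4, s coeff=5.6=2ζωn → ζ=0.7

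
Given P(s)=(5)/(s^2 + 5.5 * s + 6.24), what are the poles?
Set denominator = 0: s^2 + 5.5*s + 6.24 = (s + 3.9)(s + 1.6) = 0 → Poles: -1.6, -3.9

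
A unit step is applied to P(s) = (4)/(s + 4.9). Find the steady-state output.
FVT: lim_{t→∞} y(t) = lim_{s→0} s*Y(s) where Y(s) = P(s)/s.
= lim_{s→0} P(s) = P(0) = num(0)/den(0) = 4/4.9 = 0.8163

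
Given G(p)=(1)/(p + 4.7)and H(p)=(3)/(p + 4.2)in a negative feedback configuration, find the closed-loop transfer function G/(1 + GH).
Closed-loop T = G/(1+GH).
Numerator: G_num * H_den = p + 4.2.
Denominator: G_den * H_den + G_num * H_num = (p^2 + 8.9*p + 19.74) + (3) = p^2 + 8.9*p + 22.74.
T(p) = (p + 4.2)/(p^2 + 8.9*p + 22.74)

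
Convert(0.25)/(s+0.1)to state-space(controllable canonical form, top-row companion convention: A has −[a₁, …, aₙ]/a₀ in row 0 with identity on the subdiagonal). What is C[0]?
Reachable canonical form: C = numerator coefficients (right-aligned, zero-padded to length n).
num = 0.25, C = [[0.25]].
C[0] = 0.25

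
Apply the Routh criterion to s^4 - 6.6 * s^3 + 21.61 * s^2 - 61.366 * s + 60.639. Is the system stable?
Routh array:
s^4: [1, 21.61, 60.639]; s^3: [-6.6, -61.366]; s^2: [12.3121, 60.639]; s^1: [-28.86]; s^0: [60.639]
First column: [1, -6.6, 12.3121, -28.86, 60.639]. Sign changes = 4.
No, unstable (4 RHP root(s))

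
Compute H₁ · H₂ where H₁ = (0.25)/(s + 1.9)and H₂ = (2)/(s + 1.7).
Series: H = H₁ · H₂ = (n₁·n₂)/(d₁·d₂).
Num: n₁·n₂ = 0.5. Den: d₁·d₂ = s^2 + 3.6*s + 3.23.
H(s) = (0.5)/(s^2 + 3.6*s + 3.23)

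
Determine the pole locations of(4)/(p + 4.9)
Set denominator = 0: p + 4.9 = 0 → Poles: -4.9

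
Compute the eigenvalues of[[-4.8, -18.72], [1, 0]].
Eigenvalues solve det(λI - A) = 0.
Characteristic polynomial: λ^2 + 4.8*λ + 18.72 = 0.
Roots: -2.4 + 3.6j, -2.4 - 3.6j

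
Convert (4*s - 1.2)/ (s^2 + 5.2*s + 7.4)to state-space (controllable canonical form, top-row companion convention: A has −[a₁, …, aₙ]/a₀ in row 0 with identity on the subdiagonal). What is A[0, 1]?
Reachable canonical form for den = s^2 + 5.2*s + 7.4: top row of A = -[a₁,a₂,...,aₙ]/a₀, ones on the subdiagonal, zeros elsewhere.
A = [[-5.2, -7.4], [1, 0]].
A[0,1] = -7.4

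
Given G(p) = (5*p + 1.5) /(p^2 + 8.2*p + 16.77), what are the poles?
Set denominator = 0: p^2 + 8.2*p + 16.77 = (p + 4.3)(p + 3.9) = 0 → Poles: -3.9, -4.3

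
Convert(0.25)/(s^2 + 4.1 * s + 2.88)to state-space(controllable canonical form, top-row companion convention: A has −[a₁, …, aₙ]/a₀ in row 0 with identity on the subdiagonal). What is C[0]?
Reachable canonical form: C = numerator coefficients (right-aligned, zero-padded to length n).
num = 0.25, C = [[0, 0.25]].
C[0] = 0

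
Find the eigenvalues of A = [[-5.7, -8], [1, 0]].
Eigenvalues solve det(λI - A) = 0.
Characteristic polynomial: λ^2 + 5.7*λ + 8 = 0.
Factor: (λ + 2.5)(λ + 3.2) = 0.
Roots: -2.5, -3.2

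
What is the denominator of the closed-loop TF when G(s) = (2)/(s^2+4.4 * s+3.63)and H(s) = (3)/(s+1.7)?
Characteristic poly = G_den * H_den + G_num * H_num = (s^3 + 6.1*s^2 + 11.11*s + 6.171) + (6) = s^3 + 6.1*s^2 + 11.11*s + 12.171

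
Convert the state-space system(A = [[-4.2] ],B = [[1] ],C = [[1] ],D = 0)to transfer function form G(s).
G(s) = C(sI - A)⁻¹B + D.
Characteristic polynomial det(sI - A) = s + 4.2.
Numerator from C·adj(sI-A)·B + D·det(sI-A) = 1.
G(s) = (1)/(s + 4.2)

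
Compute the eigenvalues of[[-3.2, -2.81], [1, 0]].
Eigenvalues solve det(λI - A) = 0.
Characteristic polynomial: λ^2 + 3.2*λ + 2.81 = 0.
Roots: -1.6 + 0.5j, -1.6 - 0.5j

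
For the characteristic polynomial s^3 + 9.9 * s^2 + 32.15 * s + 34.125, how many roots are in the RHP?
s^3 + 9.9*s^2 + 32.15*s + 34.125 = (s + 2.5)(s + 3.9)(s + 3.5). Poles: -2.5, -3.5, -3.9. RHP poles (Re>0): 0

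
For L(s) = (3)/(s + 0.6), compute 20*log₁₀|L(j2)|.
Substitute s = j*2: L(j2) = 0.412844 - 1.37615j.
|L(j2)| = sqrt(Re² + Im²) = 1.437.
20*log₁₀(1.437) = 3.15 dB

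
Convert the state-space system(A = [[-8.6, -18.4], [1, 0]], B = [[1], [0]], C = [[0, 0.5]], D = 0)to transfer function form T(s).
T(s) = C(sI - A)⁻¹B + D.
Characteristic polynomial det(sI - A) = s^2 + 8.6*s + 18.4.
Numerator from C·adj(sI-A)·B + D·det(sI-A) = 0.5.
T(s) = (0.5)/(s^2 + 8.6*s + 18.4)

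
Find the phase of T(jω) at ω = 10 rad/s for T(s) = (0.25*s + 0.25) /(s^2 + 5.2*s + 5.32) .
Substitute s = j*10: T(j10) = 0.00911272 - 0.0213999j.
∠T(j10) = atan2(Im, Re) = atan2(-0.0213999, 0.00911272) = -66.93°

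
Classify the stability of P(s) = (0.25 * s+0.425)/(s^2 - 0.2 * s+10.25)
Denominator: s^2 - 0.2*s + 10.25. Poles: 0.1 + 3.2j, 0.1 - 3.2j. Unstable (2 pole(s) in RHP)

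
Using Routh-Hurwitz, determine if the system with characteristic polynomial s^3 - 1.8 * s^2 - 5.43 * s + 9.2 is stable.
Routh array:
s^3: [1, -5.43]; s^2: [-1.8, 9.2]; s^1: [-0.318889]; s^0: [9.2]
First column: [1, -1.8, -0.318889, 9.2]. Sign changes = 2.
No, unstable (2 RHP root(s))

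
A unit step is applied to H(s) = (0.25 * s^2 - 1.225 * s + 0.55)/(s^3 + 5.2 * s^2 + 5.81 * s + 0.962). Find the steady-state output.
FVT: lim_{t→∞} y(t) = lim_{s→0} s*Y(s) where Y(s) = H(s)/s.
= lim_{s→0} H(s) = H(0) = num(0)/den(0) = 0.55/0.962 = 0.5717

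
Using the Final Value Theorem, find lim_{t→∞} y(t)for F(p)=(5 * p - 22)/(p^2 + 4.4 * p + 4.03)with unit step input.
FVT: lim_{t→∞} y(t) = lim_{p→0} p*Y(p) where Y(p) = F(p)/p.
= lim_{p→0} F(p) = F(0) = num(0)/den(0) = -22/4.03 = -5.459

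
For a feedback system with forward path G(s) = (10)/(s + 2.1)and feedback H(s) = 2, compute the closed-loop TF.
Closed-loop T = G/(1+GH).
Numerator: G_num * H_den = 10.
Denominator: G_den * H_den + G_num * H_num = (s + 2.1) + (20) = s + 22.1.
T(s) = (10)/(s + 22.1)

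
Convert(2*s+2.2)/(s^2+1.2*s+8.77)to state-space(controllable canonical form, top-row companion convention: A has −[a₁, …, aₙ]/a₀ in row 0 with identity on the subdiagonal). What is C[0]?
Reachable canonical form: C = numerator coefficients (right-aligned, zero-padded to length n).
num = 2*s + 2.2, C = [[2, 2.2]].
C[0] = 2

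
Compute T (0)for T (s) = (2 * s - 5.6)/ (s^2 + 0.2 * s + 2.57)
DC gain = T(0) = num(0)/den(0) = -5.6/2.57 = -2.179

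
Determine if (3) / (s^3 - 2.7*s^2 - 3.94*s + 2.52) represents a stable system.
Denominator: s^3 - 2.7*s^2 - 3.94*s + 2.52 = (s - 0.5)(s - 3.6)(s + 1.4). Poles: -1.4, 0.5, 3.6. All Re(p)<0: No (unstable)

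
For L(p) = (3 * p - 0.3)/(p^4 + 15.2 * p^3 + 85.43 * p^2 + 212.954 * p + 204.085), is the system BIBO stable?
Denominator: p^4 + 15.2*p^3 + 85.43*p^2 + 212.954*p + 204.085 = (p + 4.9)(p + 4.9)(p^2 + 5.4*p + 8.5). Poles: -2.7 + 1.1j, -2.7 - 1.1j, -4.9, -4.9. All Re(p)<0: Yes (stable)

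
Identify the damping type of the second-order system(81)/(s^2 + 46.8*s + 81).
Standard form: ωn²/(s²+2ζωn·s+ωn²) gives ωn=9, ζ=2.6.
Overdamped (ζ = 2.6 > 1)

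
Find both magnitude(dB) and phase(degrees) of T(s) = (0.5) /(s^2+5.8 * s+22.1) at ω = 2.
Substitute s = j*2: T(j2) = 0.0195815 - 0.0125495j.
|T| = 20*log₁₀(sqrt(Re²+Im²)) = -32.67 dB.
∠T = atan2(Im, Re) = -32.66°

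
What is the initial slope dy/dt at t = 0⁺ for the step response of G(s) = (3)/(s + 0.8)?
IVT: y'(0⁺) = lim_{s→∞} s²·Y(s) = lim_{s→∞} s·G(s).
deg(num) = 0, deg(den) = 1, relative degree = 1, so s·G(s) → (leading num)/(leading den) = 3/1 = 3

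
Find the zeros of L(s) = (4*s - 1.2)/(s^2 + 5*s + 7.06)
Set numerator = 0: 4*s - 1.2 = 0 → Zeros: 0.3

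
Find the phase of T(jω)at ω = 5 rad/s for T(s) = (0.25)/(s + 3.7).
Substitute s = j*5: T(j5) = 0.023908 - 0.0323081j.
∠T(j5) = atan2(Im, Re) = atan2(-0.0323081, 0.023908) = -53.50°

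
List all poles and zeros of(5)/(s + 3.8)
Set denominator = 0: s + 3.8 = 0 → Poles: -3.8
Numerator is a nonzero constant (5) → Zeros: none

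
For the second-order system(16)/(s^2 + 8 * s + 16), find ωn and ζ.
Standard form: ωn²/(s²+2ζωn·s+ωn²).
const=16=ωn² → ωn=4, s coeff=8=2ζωn → ζ=1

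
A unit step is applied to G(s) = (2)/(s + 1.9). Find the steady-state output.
FVT: lim_{t→∞} y(t) = lim_{s→0} s*Y(s) where Y(s) = G(s)/s.
= lim_{s→0} G(s) = G(0) = num(0)/den(0) = 2/1.9 = 1.053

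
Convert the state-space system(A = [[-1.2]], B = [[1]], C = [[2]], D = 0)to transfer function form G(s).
G(s) = C(sI - A)⁻¹B + D.
Characteristic polynomial det(sI - A) = s + 1.2.
Numerator from C·adj(sI-A)·B + D·det(sI-A) = 2.
G(s) = (2)/(s + 1.2)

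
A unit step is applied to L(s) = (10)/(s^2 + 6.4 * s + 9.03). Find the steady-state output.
FVT: lim_{t→∞} y(t) = lim_{s→0} s*Y(s) where Y(s) = L(s)/s.
= lim_{s→0} L(s) = L(0) = num(0)/den(0) = 10/9.03 = 1.107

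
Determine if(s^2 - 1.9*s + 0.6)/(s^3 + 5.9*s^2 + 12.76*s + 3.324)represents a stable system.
Denominator: s^3 + 5.9*s^2 + 12.76*s + 3.324 = (s + 0.3)(s^2 + 5.6*s + 11.08). Poles: -0.3, -2.8 + 1.8j, -2.8 - 1.8j. All Re(p)<0: Yes (stable)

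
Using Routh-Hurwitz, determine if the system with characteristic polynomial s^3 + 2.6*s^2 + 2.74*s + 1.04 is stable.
Routh array:
s^3: [1, 2.74]; s^2: [2.6, 1.04]; s^1: [2.34]; s^0: [1.04]
First column: [1, 2.6, 2.34, 1.04]. Sign changes = 0.
Yes, stable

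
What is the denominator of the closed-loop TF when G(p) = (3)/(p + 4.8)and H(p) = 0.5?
Characteristic poly = G_den * H_den + G_num * H_num = (p + 4.8) + (1.5) = p + 6.3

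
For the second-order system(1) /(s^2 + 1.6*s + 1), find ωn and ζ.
Standard form: ωn²/(s²+2ζωn·s+ωn²).
const=1=ωn² → ωn=1, s coeff=1.6=2ζωn → ζ=0.8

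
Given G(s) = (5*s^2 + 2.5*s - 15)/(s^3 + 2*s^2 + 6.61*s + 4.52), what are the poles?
Set denominator = 0: s^3 + 2*s^2 + 6.61*s + 4.52 = (s + 0.8)(s^2 + 1.2*s + 5.65) = 0 → Poles: -0.6 + 2.3j, -0.6 - 2.3j, -0.8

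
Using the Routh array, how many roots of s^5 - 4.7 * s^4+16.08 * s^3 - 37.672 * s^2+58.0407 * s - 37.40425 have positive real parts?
Routh array:
s^5: [1, 16.08, 58.0407]; s^4: [-4.7, -37.672, -37.40425]; s^3: [8.06468, 50.0823]; s^2: [-8.4846, -37.40425]; s^1: [14.5293]; s^0: [-37.40425]
First column: [1, -4.7, 8.06468, -8.4846, 14.5293, -37.40425]. Sign changes = RHP roots = 5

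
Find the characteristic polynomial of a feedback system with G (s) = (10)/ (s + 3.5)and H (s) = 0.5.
Characteristic poly = G_den * H_den + G_num * H_num = (s + 3.5) + (5) = s + 8.5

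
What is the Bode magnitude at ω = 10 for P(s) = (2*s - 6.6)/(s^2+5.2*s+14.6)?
Substitute s = j*10: P(j10) = 0.16041 - 0.136519j.
|P(j10)| = sqrt(Re² + Im²) = 0.2106.
20*log₁₀(0.2106) = -13.53 dB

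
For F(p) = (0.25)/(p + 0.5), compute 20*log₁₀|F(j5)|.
Substitute p = j*5: F(j5) = 0.0049505 - 0.049505j.
|F(j5)| = sqrt(Re² + Im²) = 0.04975.
20*log₁₀(0.04975) = -26.06 dB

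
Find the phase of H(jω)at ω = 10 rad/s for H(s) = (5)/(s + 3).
Substitute s = j*10: H(j10) = 0.137615 - 0.458716j.
∠H(j10) = atan2(Im, Re) = atan2(-0.458716, 0.137615) = -73.30°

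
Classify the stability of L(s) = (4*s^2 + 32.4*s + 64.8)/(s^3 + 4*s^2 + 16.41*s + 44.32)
Denominator: s^3 + 4*s^2 + 16.41*s + 44.32 = (s + 3.2)(s^2 + 0.8*s + 13.85). Poles: -0.4 + 3.7j, -0.4 - 3.7j, -3.2. Stable (all poles in LHP)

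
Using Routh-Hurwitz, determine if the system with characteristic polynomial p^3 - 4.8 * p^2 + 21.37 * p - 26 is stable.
Routh array:
p^3: [1, 21.37]; p^2: [-4.8, -26]; p^1: [15.9533]; p^0: [-26]
First column: [1, -4.8, 15.9533, -26]. Sign changes = 3.
No, unstable (3 RHP root(s))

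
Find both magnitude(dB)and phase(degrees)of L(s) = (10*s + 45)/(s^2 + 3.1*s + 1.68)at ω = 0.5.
Substitute s = j*0.5: L(j0.5) = 16.2117 - 14.0756j.
|L| = 20*log₁₀(sqrt(Re²+Im²)) = 26.64 dB.
∠L = atan2(Im, Re) = -40.97°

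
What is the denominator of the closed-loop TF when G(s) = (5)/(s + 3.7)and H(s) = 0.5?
Characteristic poly = G_den * H_den + G_num * H_num = (s + 3.7) + (2.5) = s + 6.2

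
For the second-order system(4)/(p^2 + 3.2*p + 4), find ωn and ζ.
Standard form: ωn²/(p²+2ζωn·p+ωn²).
const=4=ωn² → ωn=2, p coeff=3.2=2ζωn → ζ=0.8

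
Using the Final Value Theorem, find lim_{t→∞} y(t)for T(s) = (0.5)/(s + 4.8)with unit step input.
FVT: lim_{t→∞} y(t) = lim_{s→0} s*Y(s) where Y(s) = T(s)/s.
= lim_{s→0} T(s) = T(0) = num(0)/den(0) = 0.5/4.8 = 0.1042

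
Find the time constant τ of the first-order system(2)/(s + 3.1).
First-order system: τ = -1/pole. Pole = -3.1. τ = -1/(-3.1) = 0.3226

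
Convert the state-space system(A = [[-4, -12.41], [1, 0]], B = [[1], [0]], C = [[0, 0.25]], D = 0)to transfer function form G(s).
G(s) = C(sI - A)⁻¹B + D.
Characteristic polynomial det(sI - A) = s^2 + 4*s + 12.41.
Numerator from C·adj(sI-A)·B + D·det(sI-A) = 0.25.
G(s) = (0.25)/(s^2 + 4*s + 12.41)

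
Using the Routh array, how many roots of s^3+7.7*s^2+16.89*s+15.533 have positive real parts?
Routh array:
s^3: [1, 16.89]; s^2: [7.7, 15.533]; s^1: [14.8727]; s^0: [15.533]
First column: [1, 7.7, 14.8727, 15.533]. Sign changes = RHP roots = 0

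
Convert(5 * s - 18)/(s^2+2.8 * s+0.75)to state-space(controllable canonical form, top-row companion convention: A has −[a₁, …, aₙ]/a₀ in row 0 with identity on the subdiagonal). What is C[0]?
Reachable canonical form: C = numerator coefficients (right-aligned, zero-padded to length n).
num = 5*s - 18, C = [[5, -18]].
C[0] = 5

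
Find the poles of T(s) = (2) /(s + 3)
Set denominator = 0: s + 3 = 0 → Poles: -3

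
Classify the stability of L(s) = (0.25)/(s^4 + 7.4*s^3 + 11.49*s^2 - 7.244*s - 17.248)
Denominator: s^4 + 7.4*s^3 + 11.49*s^2 - 7.244*s - 17.248 = (s - 1.1)(s + 2)(s + 4.9)(s + 1.6). Poles: -1.6, -2, -4.9, 1.1. Unstable (1 pole(s) in RHP)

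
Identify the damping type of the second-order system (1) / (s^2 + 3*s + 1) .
Standard form: ωn²/(s²+2ζωn·s+ωn²) gives ωn=1, ζ=1.5.
Overdamped (ζ = 1.5 > 1)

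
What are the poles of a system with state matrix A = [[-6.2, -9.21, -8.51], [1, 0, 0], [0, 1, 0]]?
Eigenvalues solve det(λI - A) = 0.
Characteristic polynomial: λ^3 + 6.2*λ^2 + 9.21*λ + 8.51 = 0.
Factor: (λ + 4.6)(λ^2 + 1.6*λ + 1.85) = 0.
Roots: -0.8 + 1.1j, -0.8 - 1.1j, -4.6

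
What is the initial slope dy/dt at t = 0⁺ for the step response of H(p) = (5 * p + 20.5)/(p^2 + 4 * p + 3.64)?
IVT: y'(0⁺) = lim_{p→∞} p²·Y(p) = lim_{p→∞} p·H(p).
deg(num) = 1, deg(den) = 2, relative degree = 1, so p·H(p) → (leading num)/(leading den) = 5/1 = 5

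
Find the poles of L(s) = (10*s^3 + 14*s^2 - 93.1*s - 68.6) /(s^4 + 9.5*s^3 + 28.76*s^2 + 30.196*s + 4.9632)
Set denominator = 0: s^4 + 9.5*s^3 + 28.76*s^2 + 30.196*s + 4.9632 = (s + 0.2)(s + 2.4)(s + 4.7)(s + 2.2) = 0 → Poles: -0.2, -2.2, -2.4, -4.7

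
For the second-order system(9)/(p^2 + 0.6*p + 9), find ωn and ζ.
Standard form: ωn²/(p²+2ζωn·p+ωn²).
const=9=ωn² → ωn=3, p coeff=0.6=2ζωn → ζ=0.1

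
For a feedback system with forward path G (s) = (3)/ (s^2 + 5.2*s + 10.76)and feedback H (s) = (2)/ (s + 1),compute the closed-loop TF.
Closed-loop T = G/(1+GH).
Numerator: G_num * H_den = 3*s + 3.
Denominator: G_den * H_den + G_num * H_num = (s^3 + 6.2*s^2 + 15.96*s + 10.76) + (6) = s^3 + 6.2*s^2 + 15.96*s + 16.76.
T(s) = (3*s + 3)/(s^3 + 6.2*s^2 + 15.96*s + 16.76)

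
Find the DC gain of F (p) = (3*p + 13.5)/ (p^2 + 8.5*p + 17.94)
DC gain = F(0) = num(0)/den(0) = 13.5/17.94 = 0.7525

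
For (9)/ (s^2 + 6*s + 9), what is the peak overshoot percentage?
Standard form: ωn²/(s²+2ζωn·s+ωn²) → ωn = 3, ζ = 1.
ζ ≥ 1, so the response is non-oscillatory: peak overshoot = 0%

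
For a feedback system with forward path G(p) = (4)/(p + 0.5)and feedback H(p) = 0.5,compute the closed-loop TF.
Closed-loop T = G/(1+GH).
Numerator: G_num * H_den = 4.
Denominator: G_den * H_den + G_num * H_num = (p + 0.5) + (2) = p + 2.5.
T(p) = (4)/(p + 2.5)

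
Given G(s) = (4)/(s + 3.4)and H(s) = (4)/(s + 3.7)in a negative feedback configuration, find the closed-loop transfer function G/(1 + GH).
Closed-loop T = G/(1+GH).
Numerator: G_num * H_den = 4*s + 14.8.
Denominator: G_den * H_den + G_num * H_num = (s^2 + 7.1*s + 12.58) + (16) = s^2 + 7.1*s + 28.58.
T(s) = (4*s + 14.8)/(s^2 + 7.1*s + 28.58)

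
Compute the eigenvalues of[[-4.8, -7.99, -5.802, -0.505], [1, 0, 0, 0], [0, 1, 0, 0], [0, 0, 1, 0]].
Eigenvalues solve det(λI - A) = 0.
Characteristic polynomial: λ^4 + 4.8*λ^3 + 7.99*λ^2 + 5.802*λ + 0.505 = 0.
Factor: (λ + 0.1)(λ + 2.5)(λ^2 + 2.2*λ + 2.02) = 0.
Roots: -0.1, -1.1 + 0.9j, -1.1 - 0.9j, -2.5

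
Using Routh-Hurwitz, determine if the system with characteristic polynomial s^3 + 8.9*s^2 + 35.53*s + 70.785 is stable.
Routh array:
s^3: [1, 35.53]; s^2: [8.9, 70.785]; s^1: [27.5766]; s^0: [70.785]
First column: [1, 8.9, 27.5766, 70.785]. Sign changes = 0.
Yes, stable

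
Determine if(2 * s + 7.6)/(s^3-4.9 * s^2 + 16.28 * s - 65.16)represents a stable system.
Denominator: s^3 - 4.9*s^2 + 16.28*s - 65.16 = (s - 4.5)(s^2 - 0.4*s + 14.48). Poles: 0.2 + 3.8j, 0.2 - 3.8j, 4.5. All Re(p)<0: No (unstable)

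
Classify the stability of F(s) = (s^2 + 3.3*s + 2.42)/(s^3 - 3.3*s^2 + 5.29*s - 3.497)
Denominator: s^3 - 3.3*s^2 + 5.29*s - 3.497 = (s - 1.3)(s^2 - 2*s + 2.69). Poles: 1 + 1.3j, 1 - 1.3j, 1.3. Unstable (3 pole(s) in RHP)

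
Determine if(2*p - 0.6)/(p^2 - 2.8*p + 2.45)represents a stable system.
Denominator: p^2 - 2.8*p + 2.45. Poles: 1.4 + 0.7j, 1.4 - 0.7j. All Re(p)<0: No (unstable)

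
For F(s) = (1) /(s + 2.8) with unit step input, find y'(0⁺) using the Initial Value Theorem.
IVT: y'(0⁺) = lim_{s→∞} s²·Y(s) = lim_{s→∞} s·F(s).
deg(num) = 0, deg(den) = 1, relative degree = 1, so s·F(s) → (leading num)/(leading den) = 1/1 = 1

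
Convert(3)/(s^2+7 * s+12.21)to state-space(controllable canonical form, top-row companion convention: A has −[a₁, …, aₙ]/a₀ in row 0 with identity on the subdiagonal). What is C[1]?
Reachable canonical form: C = numerator coefficients (right-aligned, zero-padded to length n).
num = 3, C = [[0, 3]].
C[1] = 3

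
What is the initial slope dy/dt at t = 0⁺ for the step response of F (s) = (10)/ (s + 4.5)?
IVT: y'(0⁺) = lim_{s→∞} s²·Y(s) = lim_{s→∞} s·F(s).
deg(num) = 0, deg(den) = 1, relative degree = 1, so s·F(s) → (leading num)/(leading den) = 10/1 = 10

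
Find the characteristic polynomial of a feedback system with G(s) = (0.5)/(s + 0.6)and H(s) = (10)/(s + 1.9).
Characteristic poly = G_den * H_den + G_num * H_num = (s^2 + 2.5*s + 1.14) + (5) = s^2 + 2.5*s + 6.14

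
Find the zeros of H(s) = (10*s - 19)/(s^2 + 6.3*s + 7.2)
Set numerator = 0: 10*s - 19 = 0 → Zeros: 1.9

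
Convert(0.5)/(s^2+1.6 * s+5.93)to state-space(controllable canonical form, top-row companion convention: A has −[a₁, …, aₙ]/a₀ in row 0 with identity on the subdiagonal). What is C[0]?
Reachable canonical form: C = numerator coefficients (right-aligned, zero-padded to length n).
num = 0.5, C = [[0, 0.5]].
C[0] = 0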